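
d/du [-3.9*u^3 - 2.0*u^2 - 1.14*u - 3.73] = -11.7*u^2 - 4.0*u - 1.14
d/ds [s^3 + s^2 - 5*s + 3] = 3*s^2 + 2*s - 5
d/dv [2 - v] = -1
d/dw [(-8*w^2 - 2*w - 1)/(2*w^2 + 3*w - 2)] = (-20*w^2 + 36*w + 7)/(4*w^4 + 12*w^3 + w^2 - 12*w + 4)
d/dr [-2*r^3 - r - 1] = -6*r^2 - 1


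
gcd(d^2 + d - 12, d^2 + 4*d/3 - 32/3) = d + 4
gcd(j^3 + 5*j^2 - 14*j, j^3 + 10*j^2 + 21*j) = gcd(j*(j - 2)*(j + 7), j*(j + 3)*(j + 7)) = j^2 + 7*j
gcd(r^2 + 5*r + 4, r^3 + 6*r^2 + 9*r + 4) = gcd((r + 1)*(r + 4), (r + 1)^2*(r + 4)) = r^2 + 5*r + 4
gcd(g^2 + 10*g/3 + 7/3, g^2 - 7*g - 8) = g + 1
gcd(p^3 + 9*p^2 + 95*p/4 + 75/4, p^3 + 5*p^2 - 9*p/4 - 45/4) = p^2 + 13*p/2 + 15/2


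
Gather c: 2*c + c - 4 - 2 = 3*c - 6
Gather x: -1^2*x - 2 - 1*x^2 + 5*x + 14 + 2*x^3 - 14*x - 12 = 2*x^3 - x^2 - 10*x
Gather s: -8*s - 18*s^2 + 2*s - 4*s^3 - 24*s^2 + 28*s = -4*s^3 - 42*s^2 + 22*s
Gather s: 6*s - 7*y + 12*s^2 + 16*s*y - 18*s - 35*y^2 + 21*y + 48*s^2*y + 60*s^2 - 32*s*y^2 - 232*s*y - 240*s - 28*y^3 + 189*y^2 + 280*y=s^2*(48*y + 72) + s*(-32*y^2 - 216*y - 252) - 28*y^3 + 154*y^2 + 294*y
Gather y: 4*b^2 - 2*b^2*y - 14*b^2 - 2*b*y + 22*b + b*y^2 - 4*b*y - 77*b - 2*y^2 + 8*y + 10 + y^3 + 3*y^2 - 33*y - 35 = -10*b^2 - 55*b + y^3 + y^2*(b + 1) + y*(-2*b^2 - 6*b - 25) - 25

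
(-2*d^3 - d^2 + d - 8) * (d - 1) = -2*d^4 + d^3 + 2*d^2 - 9*d + 8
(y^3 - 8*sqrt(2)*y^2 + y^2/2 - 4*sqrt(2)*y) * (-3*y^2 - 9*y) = -3*y^5 - 21*y^4/2 + 24*sqrt(2)*y^4 - 9*y^3/2 + 84*sqrt(2)*y^3 + 36*sqrt(2)*y^2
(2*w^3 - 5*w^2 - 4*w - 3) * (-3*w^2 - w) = -6*w^5 + 13*w^4 + 17*w^3 + 13*w^2 + 3*w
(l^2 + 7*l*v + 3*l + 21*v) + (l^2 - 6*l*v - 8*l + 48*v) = 2*l^2 + l*v - 5*l + 69*v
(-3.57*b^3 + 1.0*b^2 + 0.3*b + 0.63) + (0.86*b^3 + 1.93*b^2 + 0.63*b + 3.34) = -2.71*b^3 + 2.93*b^2 + 0.93*b + 3.97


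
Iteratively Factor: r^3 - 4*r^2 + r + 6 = (r - 3)*(r^2 - r - 2) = (r - 3)*(r - 2)*(r + 1)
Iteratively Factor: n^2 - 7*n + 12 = (n - 4)*(n - 3)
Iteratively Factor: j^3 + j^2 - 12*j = (j)*(j^2 + j - 12) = j*(j + 4)*(j - 3)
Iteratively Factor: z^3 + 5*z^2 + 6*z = (z)*(z^2 + 5*z + 6) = z*(z + 3)*(z + 2)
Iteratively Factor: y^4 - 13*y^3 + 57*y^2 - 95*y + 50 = (y - 5)*(y^3 - 8*y^2 + 17*y - 10) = (y - 5)*(y - 2)*(y^2 - 6*y + 5) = (y - 5)*(y - 2)*(y - 1)*(y - 5)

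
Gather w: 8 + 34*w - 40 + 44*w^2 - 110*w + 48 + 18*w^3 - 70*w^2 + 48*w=18*w^3 - 26*w^2 - 28*w + 16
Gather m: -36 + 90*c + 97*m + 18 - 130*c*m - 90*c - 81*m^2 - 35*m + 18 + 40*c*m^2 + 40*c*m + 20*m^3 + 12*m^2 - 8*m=20*m^3 + m^2*(40*c - 69) + m*(54 - 90*c)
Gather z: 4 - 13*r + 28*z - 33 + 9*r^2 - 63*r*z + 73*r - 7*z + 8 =9*r^2 + 60*r + z*(21 - 63*r) - 21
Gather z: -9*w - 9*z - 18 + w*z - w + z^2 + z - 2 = -10*w + z^2 + z*(w - 8) - 20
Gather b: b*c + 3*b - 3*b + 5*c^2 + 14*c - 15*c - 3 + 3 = b*c + 5*c^2 - c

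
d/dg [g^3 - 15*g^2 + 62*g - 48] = 3*g^2 - 30*g + 62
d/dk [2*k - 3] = 2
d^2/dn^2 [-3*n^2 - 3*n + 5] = -6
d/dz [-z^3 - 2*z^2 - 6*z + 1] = -3*z^2 - 4*z - 6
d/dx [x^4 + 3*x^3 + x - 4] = 4*x^3 + 9*x^2 + 1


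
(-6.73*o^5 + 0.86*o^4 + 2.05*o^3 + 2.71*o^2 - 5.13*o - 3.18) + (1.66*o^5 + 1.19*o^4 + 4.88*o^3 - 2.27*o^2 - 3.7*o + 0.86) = -5.07*o^5 + 2.05*o^4 + 6.93*o^3 + 0.44*o^2 - 8.83*o - 2.32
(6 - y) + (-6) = -y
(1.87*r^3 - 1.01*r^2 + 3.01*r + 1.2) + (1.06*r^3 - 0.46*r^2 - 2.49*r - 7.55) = 2.93*r^3 - 1.47*r^2 + 0.52*r - 6.35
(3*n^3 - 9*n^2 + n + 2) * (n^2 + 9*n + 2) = 3*n^5 + 18*n^4 - 74*n^3 - 7*n^2 + 20*n + 4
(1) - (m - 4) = 5 - m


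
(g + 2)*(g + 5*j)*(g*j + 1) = g^3*j + 5*g^2*j^2 + 2*g^2*j + g^2 + 10*g*j^2 + 5*g*j + 2*g + 10*j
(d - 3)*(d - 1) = d^2 - 4*d + 3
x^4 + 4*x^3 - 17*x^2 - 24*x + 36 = (x - 3)*(x - 1)*(x + 2)*(x + 6)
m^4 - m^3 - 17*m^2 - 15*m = m*(m - 5)*(m + 1)*(m + 3)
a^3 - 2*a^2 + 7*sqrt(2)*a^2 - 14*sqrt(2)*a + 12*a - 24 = (a - 2)*(a + sqrt(2))*(a + 6*sqrt(2))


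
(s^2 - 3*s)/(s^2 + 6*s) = (s - 3)/(s + 6)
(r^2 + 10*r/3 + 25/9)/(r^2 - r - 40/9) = (3*r + 5)/(3*r - 8)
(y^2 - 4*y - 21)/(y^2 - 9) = (y - 7)/(y - 3)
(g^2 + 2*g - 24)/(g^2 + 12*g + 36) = (g - 4)/(g + 6)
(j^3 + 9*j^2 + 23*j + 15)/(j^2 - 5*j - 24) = (j^2 + 6*j + 5)/(j - 8)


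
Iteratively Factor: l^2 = (l)*(l)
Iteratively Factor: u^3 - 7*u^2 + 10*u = (u - 2)*(u^2 - 5*u) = u*(u - 2)*(u - 5)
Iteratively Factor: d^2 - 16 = (d - 4)*(d + 4)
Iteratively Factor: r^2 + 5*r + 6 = (r + 3)*(r + 2)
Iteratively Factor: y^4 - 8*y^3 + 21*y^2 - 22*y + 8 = (y - 2)*(y^3 - 6*y^2 + 9*y - 4) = (y - 2)*(y - 1)*(y^2 - 5*y + 4) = (y - 2)*(y - 1)^2*(y - 4)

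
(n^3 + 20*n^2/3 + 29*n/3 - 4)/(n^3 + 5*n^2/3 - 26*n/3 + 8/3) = (n + 3)/(n - 2)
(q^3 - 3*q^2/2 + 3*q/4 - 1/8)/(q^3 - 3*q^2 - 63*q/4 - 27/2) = (-8*q^3 + 12*q^2 - 6*q + 1)/(2*(-4*q^3 + 12*q^2 + 63*q + 54))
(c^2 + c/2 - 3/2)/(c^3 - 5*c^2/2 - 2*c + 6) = (c - 1)/(c^2 - 4*c + 4)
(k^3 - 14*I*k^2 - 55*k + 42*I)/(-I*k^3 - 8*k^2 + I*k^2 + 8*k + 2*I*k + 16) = (I*k^3 + 14*k^2 - 55*I*k - 42)/(k^3 + k^2*(-1 - 8*I) + k*(-2 + 8*I) + 16*I)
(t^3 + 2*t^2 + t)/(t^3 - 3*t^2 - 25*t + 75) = t*(t^2 + 2*t + 1)/(t^3 - 3*t^2 - 25*t + 75)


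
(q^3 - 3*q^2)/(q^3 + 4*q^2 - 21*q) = q/(q + 7)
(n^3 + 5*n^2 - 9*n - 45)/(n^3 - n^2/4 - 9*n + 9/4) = 4*(n + 5)/(4*n - 1)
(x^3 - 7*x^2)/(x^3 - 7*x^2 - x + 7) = x^2/(x^2 - 1)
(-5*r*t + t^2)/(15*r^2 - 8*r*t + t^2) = -t/(3*r - t)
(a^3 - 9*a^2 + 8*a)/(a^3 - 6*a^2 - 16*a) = (a - 1)/(a + 2)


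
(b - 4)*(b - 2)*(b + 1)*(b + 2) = b^4 - 3*b^3 - 8*b^2 + 12*b + 16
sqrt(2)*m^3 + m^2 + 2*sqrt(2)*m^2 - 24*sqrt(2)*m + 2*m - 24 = (m - 4)*(m + 6)*(sqrt(2)*m + 1)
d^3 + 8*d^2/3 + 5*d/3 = d*(d + 1)*(d + 5/3)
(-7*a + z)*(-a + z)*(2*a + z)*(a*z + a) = 14*a^4*z + 14*a^4 - 9*a^3*z^2 - 9*a^3*z - 6*a^2*z^3 - 6*a^2*z^2 + a*z^4 + a*z^3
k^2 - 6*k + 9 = (k - 3)^2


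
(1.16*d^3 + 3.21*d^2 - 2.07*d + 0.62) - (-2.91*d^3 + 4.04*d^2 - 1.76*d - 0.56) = 4.07*d^3 - 0.83*d^2 - 0.31*d + 1.18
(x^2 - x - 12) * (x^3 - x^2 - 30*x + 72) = x^5 - 2*x^4 - 41*x^3 + 114*x^2 + 288*x - 864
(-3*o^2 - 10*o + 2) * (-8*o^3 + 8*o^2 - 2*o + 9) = 24*o^5 + 56*o^4 - 90*o^3 + 9*o^2 - 94*o + 18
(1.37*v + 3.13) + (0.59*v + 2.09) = 1.96*v + 5.22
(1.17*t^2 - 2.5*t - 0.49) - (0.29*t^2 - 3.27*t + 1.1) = 0.88*t^2 + 0.77*t - 1.59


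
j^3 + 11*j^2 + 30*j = j*(j + 5)*(j + 6)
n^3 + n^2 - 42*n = n*(n - 6)*(n + 7)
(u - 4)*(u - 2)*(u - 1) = u^3 - 7*u^2 + 14*u - 8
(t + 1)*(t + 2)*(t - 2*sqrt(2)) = t^3 - 2*sqrt(2)*t^2 + 3*t^2 - 6*sqrt(2)*t + 2*t - 4*sqrt(2)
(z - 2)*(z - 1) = z^2 - 3*z + 2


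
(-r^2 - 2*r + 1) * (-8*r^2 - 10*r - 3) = 8*r^4 + 26*r^3 + 15*r^2 - 4*r - 3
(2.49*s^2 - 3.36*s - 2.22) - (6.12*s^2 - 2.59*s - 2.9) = -3.63*s^2 - 0.77*s + 0.68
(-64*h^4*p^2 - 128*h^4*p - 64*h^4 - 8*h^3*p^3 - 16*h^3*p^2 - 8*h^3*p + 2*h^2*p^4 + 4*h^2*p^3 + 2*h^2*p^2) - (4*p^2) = -64*h^4*p^2 - 128*h^4*p - 64*h^4 - 8*h^3*p^3 - 16*h^3*p^2 - 8*h^3*p + 2*h^2*p^4 + 4*h^2*p^3 + 2*h^2*p^2 - 4*p^2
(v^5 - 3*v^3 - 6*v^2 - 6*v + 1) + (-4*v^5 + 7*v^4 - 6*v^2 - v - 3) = -3*v^5 + 7*v^4 - 3*v^3 - 12*v^2 - 7*v - 2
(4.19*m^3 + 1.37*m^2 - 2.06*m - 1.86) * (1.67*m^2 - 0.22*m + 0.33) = 6.9973*m^5 + 1.3661*m^4 - 2.3589*m^3 - 2.2009*m^2 - 0.2706*m - 0.6138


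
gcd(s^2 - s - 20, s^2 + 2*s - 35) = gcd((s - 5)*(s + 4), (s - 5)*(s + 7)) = s - 5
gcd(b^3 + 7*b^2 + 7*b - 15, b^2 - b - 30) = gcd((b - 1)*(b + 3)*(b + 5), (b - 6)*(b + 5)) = b + 5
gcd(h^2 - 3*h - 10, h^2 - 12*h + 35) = h - 5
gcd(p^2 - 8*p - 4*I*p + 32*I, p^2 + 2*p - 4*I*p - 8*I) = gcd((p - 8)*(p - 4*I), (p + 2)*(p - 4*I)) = p - 4*I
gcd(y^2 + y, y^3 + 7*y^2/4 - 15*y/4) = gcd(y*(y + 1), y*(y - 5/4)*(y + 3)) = y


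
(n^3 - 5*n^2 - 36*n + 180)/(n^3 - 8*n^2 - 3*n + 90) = (n + 6)/(n + 3)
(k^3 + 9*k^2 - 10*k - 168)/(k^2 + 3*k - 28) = k + 6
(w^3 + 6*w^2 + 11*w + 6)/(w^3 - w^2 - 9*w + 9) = (w^2 + 3*w + 2)/(w^2 - 4*w + 3)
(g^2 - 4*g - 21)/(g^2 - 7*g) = (g + 3)/g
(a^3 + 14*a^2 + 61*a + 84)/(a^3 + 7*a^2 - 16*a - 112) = (a + 3)/(a - 4)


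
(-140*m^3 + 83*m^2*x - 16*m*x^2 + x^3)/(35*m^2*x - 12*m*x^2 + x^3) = (-4*m + x)/x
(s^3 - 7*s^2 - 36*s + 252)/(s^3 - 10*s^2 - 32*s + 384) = (s^2 - 13*s + 42)/(s^2 - 16*s + 64)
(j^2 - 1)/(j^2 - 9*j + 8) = (j + 1)/(j - 8)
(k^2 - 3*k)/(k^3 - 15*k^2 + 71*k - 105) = k/(k^2 - 12*k + 35)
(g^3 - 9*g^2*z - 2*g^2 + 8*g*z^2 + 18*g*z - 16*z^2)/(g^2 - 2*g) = g - 9*z + 8*z^2/g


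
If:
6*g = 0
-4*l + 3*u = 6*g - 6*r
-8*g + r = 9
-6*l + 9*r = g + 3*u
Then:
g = 0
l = 27/2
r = 9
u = 0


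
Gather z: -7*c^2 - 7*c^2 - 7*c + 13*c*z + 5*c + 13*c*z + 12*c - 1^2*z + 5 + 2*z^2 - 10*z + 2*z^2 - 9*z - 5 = -14*c^2 + 10*c + 4*z^2 + z*(26*c - 20)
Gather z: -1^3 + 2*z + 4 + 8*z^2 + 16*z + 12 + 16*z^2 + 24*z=24*z^2 + 42*z + 15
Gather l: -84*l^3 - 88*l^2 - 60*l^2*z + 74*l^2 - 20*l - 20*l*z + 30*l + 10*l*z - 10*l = -84*l^3 + l^2*(-60*z - 14) - 10*l*z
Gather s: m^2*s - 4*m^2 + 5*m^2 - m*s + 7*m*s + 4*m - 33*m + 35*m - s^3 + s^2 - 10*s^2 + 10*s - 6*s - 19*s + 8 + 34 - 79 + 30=m^2 + 6*m - s^3 - 9*s^2 + s*(m^2 + 6*m - 15) - 7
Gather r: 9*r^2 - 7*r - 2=9*r^2 - 7*r - 2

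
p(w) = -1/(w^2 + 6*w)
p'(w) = -(-2*w - 6)/(w^2 + 6*w)^2 = 2*(w + 3)/(w^2*(w + 6)^2)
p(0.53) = -0.29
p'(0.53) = 0.59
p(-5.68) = 0.55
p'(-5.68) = -1.62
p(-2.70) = 0.11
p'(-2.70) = 0.01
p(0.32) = -0.49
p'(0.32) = 1.62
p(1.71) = -0.08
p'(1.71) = 0.05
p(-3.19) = 0.11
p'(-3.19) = -0.00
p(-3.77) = 0.12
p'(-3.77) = -0.02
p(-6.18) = -0.90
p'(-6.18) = -5.14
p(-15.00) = -0.00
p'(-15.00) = 0.00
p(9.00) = -0.00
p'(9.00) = 0.00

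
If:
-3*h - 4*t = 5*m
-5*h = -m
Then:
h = -t/7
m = -5*t/7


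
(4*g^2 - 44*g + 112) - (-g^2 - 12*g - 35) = 5*g^2 - 32*g + 147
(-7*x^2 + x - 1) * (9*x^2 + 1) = -63*x^4 + 9*x^3 - 16*x^2 + x - 1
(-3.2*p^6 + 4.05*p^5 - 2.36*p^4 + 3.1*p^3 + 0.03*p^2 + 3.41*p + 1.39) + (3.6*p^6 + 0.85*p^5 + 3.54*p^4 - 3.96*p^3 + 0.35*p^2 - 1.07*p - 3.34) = 0.4*p^6 + 4.9*p^5 + 1.18*p^4 - 0.86*p^3 + 0.38*p^2 + 2.34*p - 1.95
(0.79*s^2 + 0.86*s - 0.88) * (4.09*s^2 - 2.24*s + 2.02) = 3.2311*s^4 + 1.7478*s^3 - 3.9298*s^2 + 3.7084*s - 1.7776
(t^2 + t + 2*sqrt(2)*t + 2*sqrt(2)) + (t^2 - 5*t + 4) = 2*t^2 - 4*t + 2*sqrt(2)*t + 2*sqrt(2) + 4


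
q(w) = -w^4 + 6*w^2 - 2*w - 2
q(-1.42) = 8.87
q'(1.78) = -3.20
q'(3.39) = -117.15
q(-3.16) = -35.48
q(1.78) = 3.41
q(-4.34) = -235.09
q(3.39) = -71.90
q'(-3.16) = 86.30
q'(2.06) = -12.25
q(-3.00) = -23.00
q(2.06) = 1.33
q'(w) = -4*w^3 + 12*w - 2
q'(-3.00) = 70.00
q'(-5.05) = 452.55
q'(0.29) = 1.38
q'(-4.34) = 272.91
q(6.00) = -1094.00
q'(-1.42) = -7.59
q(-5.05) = -489.26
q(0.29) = -2.08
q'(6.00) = -794.00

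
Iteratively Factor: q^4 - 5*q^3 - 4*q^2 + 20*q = (q + 2)*(q^3 - 7*q^2 + 10*q) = q*(q + 2)*(q^2 - 7*q + 10) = q*(q - 5)*(q + 2)*(q - 2)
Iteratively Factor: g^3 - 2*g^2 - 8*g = (g)*(g^2 - 2*g - 8) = g*(g + 2)*(g - 4)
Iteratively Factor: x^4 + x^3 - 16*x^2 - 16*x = (x + 4)*(x^3 - 3*x^2 - 4*x) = (x - 4)*(x + 4)*(x^2 + x) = (x - 4)*(x + 1)*(x + 4)*(x)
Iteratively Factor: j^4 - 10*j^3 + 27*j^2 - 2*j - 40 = (j - 5)*(j^3 - 5*j^2 + 2*j + 8) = (j - 5)*(j + 1)*(j^2 - 6*j + 8) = (j - 5)*(j - 2)*(j + 1)*(j - 4)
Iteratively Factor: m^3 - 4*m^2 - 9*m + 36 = (m - 3)*(m^2 - m - 12) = (m - 4)*(m - 3)*(m + 3)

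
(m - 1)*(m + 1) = m^2 - 1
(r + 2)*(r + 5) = r^2 + 7*r + 10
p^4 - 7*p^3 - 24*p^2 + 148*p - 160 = (p - 8)*(p - 2)^2*(p + 5)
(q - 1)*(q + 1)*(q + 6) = q^3 + 6*q^2 - q - 6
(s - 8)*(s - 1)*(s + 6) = s^3 - 3*s^2 - 46*s + 48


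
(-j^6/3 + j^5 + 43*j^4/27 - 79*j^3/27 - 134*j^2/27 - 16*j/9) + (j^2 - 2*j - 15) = -j^6/3 + j^5 + 43*j^4/27 - 79*j^3/27 - 107*j^2/27 - 34*j/9 - 15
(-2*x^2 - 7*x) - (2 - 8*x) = -2*x^2 + x - 2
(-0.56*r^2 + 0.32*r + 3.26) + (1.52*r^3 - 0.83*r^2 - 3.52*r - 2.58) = 1.52*r^3 - 1.39*r^2 - 3.2*r + 0.68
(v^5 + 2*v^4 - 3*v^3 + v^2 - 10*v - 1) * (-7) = -7*v^5 - 14*v^4 + 21*v^3 - 7*v^2 + 70*v + 7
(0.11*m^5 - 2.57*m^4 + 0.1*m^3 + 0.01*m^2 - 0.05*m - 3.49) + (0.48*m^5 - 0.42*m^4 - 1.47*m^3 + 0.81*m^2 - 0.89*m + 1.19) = 0.59*m^5 - 2.99*m^4 - 1.37*m^3 + 0.82*m^2 - 0.94*m - 2.3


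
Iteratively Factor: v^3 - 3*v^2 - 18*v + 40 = (v - 5)*(v^2 + 2*v - 8) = (v - 5)*(v + 4)*(v - 2)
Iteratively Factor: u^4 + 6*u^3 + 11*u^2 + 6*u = (u + 3)*(u^3 + 3*u^2 + 2*u) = (u + 1)*(u + 3)*(u^2 + 2*u) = (u + 1)*(u + 2)*(u + 3)*(u)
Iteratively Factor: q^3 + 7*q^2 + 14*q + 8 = (q + 1)*(q^2 + 6*q + 8) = (q + 1)*(q + 2)*(q + 4)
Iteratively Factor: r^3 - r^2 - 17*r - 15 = (r - 5)*(r^2 + 4*r + 3) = (r - 5)*(r + 1)*(r + 3)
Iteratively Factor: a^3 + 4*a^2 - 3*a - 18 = (a + 3)*(a^2 + a - 6) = (a - 2)*(a + 3)*(a + 3)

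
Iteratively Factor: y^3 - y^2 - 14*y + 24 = (y + 4)*(y^2 - 5*y + 6) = (y - 2)*(y + 4)*(y - 3)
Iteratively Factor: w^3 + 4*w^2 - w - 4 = (w + 1)*(w^2 + 3*w - 4) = (w - 1)*(w + 1)*(w + 4)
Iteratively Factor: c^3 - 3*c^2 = (c - 3)*(c^2) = c*(c - 3)*(c)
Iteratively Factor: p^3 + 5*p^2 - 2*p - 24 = (p + 4)*(p^2 + p - 6) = (p + 3)*(p + 4)*(p - 2)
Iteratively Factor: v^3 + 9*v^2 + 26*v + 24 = (v + 4)*(v^2 + 5*v + 6) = (v + 3)*(v + 4)*(v + 2)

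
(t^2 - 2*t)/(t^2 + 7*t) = (t - 2)/(t + 7)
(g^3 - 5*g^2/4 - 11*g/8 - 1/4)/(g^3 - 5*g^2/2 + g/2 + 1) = (g + 1/4)/(g - 1)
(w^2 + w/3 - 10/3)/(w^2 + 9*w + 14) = (w - 5/3)/(w + 7)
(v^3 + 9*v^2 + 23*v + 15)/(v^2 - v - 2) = (v^2 + 8*v + 15)/(v - 2)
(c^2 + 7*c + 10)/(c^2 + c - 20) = (c + 2)/(c - 4)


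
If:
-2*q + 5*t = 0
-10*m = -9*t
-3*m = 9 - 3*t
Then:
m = 27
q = 75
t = 30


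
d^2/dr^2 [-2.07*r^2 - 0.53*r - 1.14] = -4.14000000000000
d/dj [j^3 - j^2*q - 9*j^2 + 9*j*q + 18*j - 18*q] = 3*j^2 - 2*j*q - 18*j + 9*q + 18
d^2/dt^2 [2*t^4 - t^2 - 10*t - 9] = 24*t^2 - 2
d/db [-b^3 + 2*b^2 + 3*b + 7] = -3*b^2 + 4*b + 3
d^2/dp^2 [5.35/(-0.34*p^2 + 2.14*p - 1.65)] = (1.23692*p^2 - 7.78532*p - 5.35*(0.68*p - 2.14)*(1.36*p - 4.28) + 6.0027)/(0.34*p^2 - 2.14*p + 1.65)^3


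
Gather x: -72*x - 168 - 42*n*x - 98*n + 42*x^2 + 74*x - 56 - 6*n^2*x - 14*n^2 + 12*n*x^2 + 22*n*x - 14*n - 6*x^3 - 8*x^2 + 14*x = -14*n^2 - 112*n - 6*x^3 + x^2*(12*n + 34) + x*(-6*n^2 - 20*n + 16) - 224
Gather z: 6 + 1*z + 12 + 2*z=3*z + 18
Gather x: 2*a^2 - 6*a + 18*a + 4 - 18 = 2*a^2 + 12*a - 14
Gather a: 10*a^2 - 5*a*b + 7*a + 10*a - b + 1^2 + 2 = 10*a^2 + a*(17 - 5*b) - b + 3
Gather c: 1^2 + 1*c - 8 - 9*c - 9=-8*c - 16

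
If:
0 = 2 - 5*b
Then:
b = 2/5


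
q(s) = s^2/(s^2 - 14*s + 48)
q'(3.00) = 0.72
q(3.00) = 0.60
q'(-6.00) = -0.04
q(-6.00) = 0.21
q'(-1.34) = -0.03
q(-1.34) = 0.03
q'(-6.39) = -0.04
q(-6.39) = 0.23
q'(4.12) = 2.97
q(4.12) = 2.33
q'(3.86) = 2.06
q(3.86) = 1.68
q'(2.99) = 0.71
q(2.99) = 0.59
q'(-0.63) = -0.02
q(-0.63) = 0.01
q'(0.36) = 0.02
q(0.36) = 0.00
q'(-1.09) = -0.03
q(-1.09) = 0.02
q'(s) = s^2*(14 - 2*s)/(s^2 - 14*s + 48)^2 + 2*s/(s^2 - 14*s + 48) = 2*s*(s^2 - s*(s - 7) - 14*s + 48)/(s^2 - 14*s + 48)^2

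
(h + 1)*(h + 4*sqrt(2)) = h^2 + h + 4*sqrt(2)*h + 4*sqrt(2)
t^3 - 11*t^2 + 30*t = t*(t - 6)*(t - 5)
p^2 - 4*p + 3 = (p - 3)*(p - 1)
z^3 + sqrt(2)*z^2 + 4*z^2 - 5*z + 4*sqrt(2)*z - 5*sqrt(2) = (z - 1)*(z + 5)*(z + sqrt(2))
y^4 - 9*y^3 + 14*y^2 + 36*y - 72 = (y - 6)*(y - 3)*(y - 2)*(y + 2)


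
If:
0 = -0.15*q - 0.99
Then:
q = -6.60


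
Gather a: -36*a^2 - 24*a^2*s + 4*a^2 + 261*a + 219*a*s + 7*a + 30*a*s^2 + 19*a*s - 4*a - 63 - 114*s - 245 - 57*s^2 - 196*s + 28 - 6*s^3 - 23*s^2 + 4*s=a^2*(-24*s - 32) + a*(30*s^2 + 238*s + 264) - 6*s^3 - 80*s^2 - 306*s - 280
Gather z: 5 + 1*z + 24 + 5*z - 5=6*z + 24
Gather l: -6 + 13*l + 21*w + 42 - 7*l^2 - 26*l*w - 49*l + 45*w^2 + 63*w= -7*l^2 + l*(-26*w - 36) + 45*w^2 + 84*w + 36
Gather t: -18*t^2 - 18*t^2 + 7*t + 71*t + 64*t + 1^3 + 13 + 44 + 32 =-36*t^2 + 142*t + 90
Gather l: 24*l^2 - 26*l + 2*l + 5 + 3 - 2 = 24*l^2 - 24*l + 6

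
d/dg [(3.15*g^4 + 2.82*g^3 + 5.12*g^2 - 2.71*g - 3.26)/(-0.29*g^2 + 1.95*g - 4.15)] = (-1.827*g^5 + 17.6097*g^4 - 41.292*g^3 - 25.9109*g^2 - 44.3868*g + 17.6035)/(0.0841*g^4 - 1.131*g^3 + 6.2095*g^2 - 16.185*g + 17.2225)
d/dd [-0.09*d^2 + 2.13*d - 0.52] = 2.13 - 0.18*d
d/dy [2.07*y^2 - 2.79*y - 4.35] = 4.14*y - 2.79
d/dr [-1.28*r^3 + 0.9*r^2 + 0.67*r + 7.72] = -3.84*r^2 + 1.8*r + 0.67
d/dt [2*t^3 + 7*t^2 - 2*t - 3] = 6*t^2 + 14*t - 2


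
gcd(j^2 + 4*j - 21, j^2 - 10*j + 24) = 1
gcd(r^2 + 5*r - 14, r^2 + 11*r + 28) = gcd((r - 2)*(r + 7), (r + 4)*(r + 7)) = r + 7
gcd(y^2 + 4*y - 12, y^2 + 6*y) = y + 6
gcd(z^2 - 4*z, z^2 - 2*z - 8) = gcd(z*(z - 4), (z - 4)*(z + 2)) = z - 4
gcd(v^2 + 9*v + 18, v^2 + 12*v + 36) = v + 6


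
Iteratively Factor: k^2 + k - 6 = (k + 3)*(k - 2)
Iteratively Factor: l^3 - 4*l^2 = (l)*(l^2 - 4*l) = l^2*(l - 4)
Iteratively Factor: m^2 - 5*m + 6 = (m - 2)*(m - 3)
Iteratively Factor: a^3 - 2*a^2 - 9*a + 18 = (a - 3)*(a^2 + a - 6) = (a - 3)*(a - 2)*(a + 3)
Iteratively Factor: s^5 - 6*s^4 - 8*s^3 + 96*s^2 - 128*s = (s - 4)*(s^4 - 2*s^3 - 16*s^2 + 32*s) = (s - 4)*(s + 4)*(s^3 - 6*s^2 + 8*s) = (s - 4)*(s - 2)*(s + 4)*(s^2 - 4*s) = (s - 4)^2*(s - 2)*(s + 4)*(s)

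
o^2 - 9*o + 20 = (o - 5)*(o - 4)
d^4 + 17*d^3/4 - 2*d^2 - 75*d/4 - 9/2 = (d - 2)*(d + 1/4)*(d + 3)^2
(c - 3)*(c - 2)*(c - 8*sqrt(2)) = c^3 - 8*sqrt(2)*c^2 - 5*c^2 + 6*c + 40*sqrt(2)*c - 48*sqrt(2)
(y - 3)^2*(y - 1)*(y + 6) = y^4 - y^3 - 27*y^2 + 81*y - 54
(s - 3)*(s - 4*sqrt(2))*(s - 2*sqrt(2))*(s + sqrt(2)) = s^4 - 5*sqrt(2)*s^3 - 3*s^3 + 4*s^2 + 15*sqrt(2)*s^2 - 12*s + 16*sqrt(2)*s - 48*sqrt(2)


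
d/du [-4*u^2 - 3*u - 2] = -8*u - 3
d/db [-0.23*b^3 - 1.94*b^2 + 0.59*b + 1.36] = -0.69*b^2 - 3.88*b + 0.59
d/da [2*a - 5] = 2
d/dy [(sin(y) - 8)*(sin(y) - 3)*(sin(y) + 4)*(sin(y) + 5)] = 2*(2*sin(y)^3 - 3*sin(y)^2 - 55*sin(y) - 2)*cos(y)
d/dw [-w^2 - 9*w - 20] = -2*w - 9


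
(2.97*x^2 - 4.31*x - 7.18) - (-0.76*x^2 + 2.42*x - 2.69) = 3.73*x^2 - 6.73*x - 4.49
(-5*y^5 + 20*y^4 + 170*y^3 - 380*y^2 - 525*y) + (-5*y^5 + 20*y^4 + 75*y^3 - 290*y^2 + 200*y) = -10*y^5 + 40*y^4 + 245*y^3 - 670*y^2 - 325*y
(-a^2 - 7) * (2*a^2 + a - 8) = -2*a^4 - a^3 - 6*a^2 - 7*a + 56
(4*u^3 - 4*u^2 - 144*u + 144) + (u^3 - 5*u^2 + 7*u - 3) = 5*u^3 - 9*u^2 - 137*u + 141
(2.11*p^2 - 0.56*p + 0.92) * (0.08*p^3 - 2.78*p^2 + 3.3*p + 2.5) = 0.1688*p^5 - 5.9106*p^4 + 8.5934*p^3 + 0.8694*p^2 + 1.636*p + 2.3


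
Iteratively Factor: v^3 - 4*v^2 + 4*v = (v)*(v^2 - 4*v + 4) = v*(v - 2)*(v - 2)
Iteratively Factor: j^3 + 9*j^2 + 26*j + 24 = (j + 2)*(j^2 + 7*j + 12) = (j + 2)*(j + 4)*(j + 3)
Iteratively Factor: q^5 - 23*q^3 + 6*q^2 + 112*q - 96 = (q - 4)*(q^4 + 4*q^3 - 7*q^2 - 22*q + 24) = (q - 4)*(q + 4)*(q^3 - 7*q + 6) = (q - 4)*(q - 1)*(q + 4)*(q^2 + q - 6) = (q - 4)*(q - 1)*(q + 3)*(q + 4)*(q - 2)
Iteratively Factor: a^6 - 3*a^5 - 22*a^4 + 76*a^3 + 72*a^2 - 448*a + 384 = (a - 2)*(a^5 - a^4 - 24*a^3 + 28*a^2 + 128*a - 192) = (a - 2)*(a + 4)*(a^4 - 5*a^3 - 4*a^2 + 44*a - 48) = (a - 2)^2*(a + 4)*(a^3 - 3*a^2 - 10*a + 24) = (a - 2)^2*(a + 3)*(a + 4)*(a^2 - 6*a + 8) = (a - 4)*(a - 2)^2*(a + 3)*(a + 4)*(a - 2)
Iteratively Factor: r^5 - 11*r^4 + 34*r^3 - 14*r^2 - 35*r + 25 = (r - 5)*(r^4 - 6*r^3 + 4*r^2 + 6*r - 5) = (r - 5)*(r - 1)*(r^3 - 5*r^2 - r + 5) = (r - 5)^2*(r - 1)*(r^2 - 1) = (r - 5)^2*(r - 1)^2*(r + 1)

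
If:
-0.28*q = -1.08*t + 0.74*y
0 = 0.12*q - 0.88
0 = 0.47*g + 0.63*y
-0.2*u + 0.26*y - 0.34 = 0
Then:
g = -1.34042553191489*y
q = 7.33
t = 0.685185185185185*y + 1.90123456790123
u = 1.3*y - 1.7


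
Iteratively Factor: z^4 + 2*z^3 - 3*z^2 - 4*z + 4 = (z - 1)*(z^3 + 3*z^2 - 4) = (z - 1)^2*(z^2 + 4*z + 4) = (z - 1)^2*(z + 2)*(z + 2)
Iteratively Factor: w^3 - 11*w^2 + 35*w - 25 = (w - 5)*(w^2 - 6*w + 5) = (w - 5)^2*(w - 1)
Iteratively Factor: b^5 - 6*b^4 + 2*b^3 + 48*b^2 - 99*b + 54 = (b - 2)*(b^4 - 4*b^3 - 6*b^2 + 36*b - 27) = (b - 2)*(b - 1)*(b^3 - 3*b^2 - 9*b + 27) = (b - 3)*(b - 2)*(b - 1)*(b^2 - 9) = (b - 3)^2*(b - 2)*(b - 1)*(b + 3)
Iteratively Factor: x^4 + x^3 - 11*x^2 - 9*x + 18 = (x - 1)*(x^3 + 2*x^2 - 9*x - 18) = (x - 3)*(x - 1)*(x^2 + 5*x + 6) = (x - 3)*(x - 1)*(x + 2)*(x + 3)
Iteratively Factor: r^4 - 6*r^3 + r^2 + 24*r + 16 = (r + 1)*(r^3 - 7*r^2 + 8*r + 16) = (r - 4)*(r + 1)*(r^2 - 3*r - 4) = (r - 4)^2*(r + 1)*(r + 1)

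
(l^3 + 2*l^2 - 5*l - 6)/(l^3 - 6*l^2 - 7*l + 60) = (l^2 - l - 2)/(l^2 - 9*l + 20)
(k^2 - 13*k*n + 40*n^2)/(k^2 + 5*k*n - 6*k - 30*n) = (k^2 - 13*k*n + 40*n^2)/(k^2 + 5*k*n - 6*k - 30*n)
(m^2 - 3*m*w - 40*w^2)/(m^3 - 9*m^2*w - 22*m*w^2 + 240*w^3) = 1/(m - 6*w)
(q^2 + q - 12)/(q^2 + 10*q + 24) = (q - 3)/(q + 6)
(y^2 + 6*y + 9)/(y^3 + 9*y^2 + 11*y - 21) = (y + 3)/(y^2 + 6*y - 7)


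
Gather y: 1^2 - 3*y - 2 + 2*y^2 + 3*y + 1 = 2*y^2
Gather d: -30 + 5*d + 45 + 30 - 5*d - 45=0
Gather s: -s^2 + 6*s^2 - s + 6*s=5*s^2 + 5*s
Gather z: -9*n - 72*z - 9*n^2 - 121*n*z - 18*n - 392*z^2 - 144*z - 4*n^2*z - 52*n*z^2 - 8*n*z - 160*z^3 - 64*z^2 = -9*n^2 - 27*n - 160*z^3 + z^2*(-52*n - 456) + z*(-4*n^2 - 129*n - 216)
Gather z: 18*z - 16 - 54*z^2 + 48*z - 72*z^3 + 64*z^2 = -72*z^3 + 10*z^2 + 66*z - 16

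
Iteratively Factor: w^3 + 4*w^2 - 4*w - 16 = (w - 2)*(w^2 + 6*w + 8) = (w - 2)*(w + 2)*(w + 4)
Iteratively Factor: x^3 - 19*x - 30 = (x + 2)*(x^2 - 2*x - 15) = (x - 5)*(x + 2)*(x + 3)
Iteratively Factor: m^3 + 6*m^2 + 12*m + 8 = (m + 2)*(m^2 + 4*m + 4) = (m + 2)^2*(m + 2)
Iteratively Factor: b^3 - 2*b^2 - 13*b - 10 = (b + 2)*(b^2 - 4*b - 5) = (b + 1)*(b + 2)*(b - 5)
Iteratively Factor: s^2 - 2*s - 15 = (s - 5)*(s + 3)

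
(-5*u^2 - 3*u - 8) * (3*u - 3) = -15*u^3 + 6*u^2 - 15*u + 24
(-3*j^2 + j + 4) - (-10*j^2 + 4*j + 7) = 7*j^2 - 3*j - 3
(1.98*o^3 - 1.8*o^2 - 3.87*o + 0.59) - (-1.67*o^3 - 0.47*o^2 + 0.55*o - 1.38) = 3.65*o^3 - 1.33*o^2 - 4.42*o + 1.97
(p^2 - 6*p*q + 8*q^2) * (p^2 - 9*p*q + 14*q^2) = p^4 - 15*p^3*q + 76*p^2*q^2 - 156*p*q^3 + 112*q^4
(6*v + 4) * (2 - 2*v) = -12*v^2 + 4*v + 8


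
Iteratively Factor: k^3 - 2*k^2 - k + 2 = (k + 1)*(k^2 - 3*k + 2) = (k - 1)*(k + 1)*(k - 2)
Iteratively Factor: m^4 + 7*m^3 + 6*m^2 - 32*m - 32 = (m + 1)*(m^3 + 6*m^2 - 32) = (m + 1)*(m + 4)*(m^2 + 2*m - 8) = (m - 2)*(m + 1)*(m + 4)*(m + 4)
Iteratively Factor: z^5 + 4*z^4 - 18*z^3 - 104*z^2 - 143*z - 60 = (z + 4)*(z^4 - 18*z^2 - 32*z - 15) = (z + 1)*(z + 4)*(z^3 - z^2 - 17*z - 15) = (z + 1)*(z + 3)*(z + 4)*(z^2 - 4*z - 5) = (z + 1)^2*(z + 3)*(z + 4)*(z - 5)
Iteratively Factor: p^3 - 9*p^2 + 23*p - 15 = (p - 3)*(p^2 - 6*p + 5) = (p - 5)*(p - 3)*(p - 1)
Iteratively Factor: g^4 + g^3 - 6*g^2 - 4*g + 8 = (g - 1)*(g^3 + 2*g^2 - 4*g - 8) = (g - 2)*(g - 1)*(g^2 + 4*g + 4) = (g - 2)*(g - 1)*(g + 2)*(g + 2)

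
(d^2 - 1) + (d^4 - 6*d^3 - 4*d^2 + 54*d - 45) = d^4 - 6*d^3 - 3*d^2 + 54*d - 46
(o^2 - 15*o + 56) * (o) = o^3 - 15*o^2 + 56*o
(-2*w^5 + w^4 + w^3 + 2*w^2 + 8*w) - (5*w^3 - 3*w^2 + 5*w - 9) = -2*w^5 + w^4 - 4*w^3 + 5*w^2 + 3*w + 9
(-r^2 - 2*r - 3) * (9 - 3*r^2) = 3*r^4 + 6*r^3 - 18*r - 27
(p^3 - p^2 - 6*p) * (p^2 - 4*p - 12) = p^5 - 5*p^4 - 14*p^3 + 36*p^2 + 72*p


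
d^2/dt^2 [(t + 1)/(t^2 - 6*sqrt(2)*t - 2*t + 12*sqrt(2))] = 2*(4*(t + 1)*(-t + 1 + 3*sqrt(2))^2 + (-3*t + 1 + 6*sqrt(2))*(t^2 - 6*sqrt(2)*t - 2*t + 12*sqrt(2)))/(t^2 - 6*sqrt(2)*t - 2*t + 12*sqrt(2))^3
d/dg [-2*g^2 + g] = 1 - 4*g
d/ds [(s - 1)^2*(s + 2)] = 3*s^2 - 3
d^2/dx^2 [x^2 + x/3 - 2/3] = 2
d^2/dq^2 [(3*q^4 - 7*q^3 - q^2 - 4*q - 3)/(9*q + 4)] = 2*(729*q^4 + 297*q^3 - 468*q^2 - 336*q - 115)/(729*q^3 + 972*q^2 + 432*q + 64)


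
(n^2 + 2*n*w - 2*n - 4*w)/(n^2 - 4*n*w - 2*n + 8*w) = (-n - 2*w)/(-n + 4*w)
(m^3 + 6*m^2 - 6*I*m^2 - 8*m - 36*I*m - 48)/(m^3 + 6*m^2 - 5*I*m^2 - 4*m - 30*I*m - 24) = (m - 2*I)/(m - I)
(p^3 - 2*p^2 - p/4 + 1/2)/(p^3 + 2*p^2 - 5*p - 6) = (p^2 - 1/4)/(p^2 + 4*p + 3)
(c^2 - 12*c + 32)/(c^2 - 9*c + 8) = (c - 4)/(c - 1)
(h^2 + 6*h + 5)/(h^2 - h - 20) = (h^2 + 6*h + 5)/(h^2 - h - 20)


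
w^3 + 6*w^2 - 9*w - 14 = (w - 2)*(w + 1)*(w + 7)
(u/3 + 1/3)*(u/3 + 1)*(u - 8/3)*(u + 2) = u^4/9 + 10*u^3/27 - 5*u^2/9 - 70*u/27 - 16/9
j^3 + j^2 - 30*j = j*(j - 5)*(j + 6)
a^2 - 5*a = a*(a - 5)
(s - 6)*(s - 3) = s^2 - 9*s + 18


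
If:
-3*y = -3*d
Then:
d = y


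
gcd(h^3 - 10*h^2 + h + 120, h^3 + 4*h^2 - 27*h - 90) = h^2 - 2*h - 15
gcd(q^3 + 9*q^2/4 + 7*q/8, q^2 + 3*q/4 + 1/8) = q + 1/2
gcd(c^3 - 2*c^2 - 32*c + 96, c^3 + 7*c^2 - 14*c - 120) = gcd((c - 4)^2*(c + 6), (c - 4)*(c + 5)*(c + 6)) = c^2 + 2*c - 24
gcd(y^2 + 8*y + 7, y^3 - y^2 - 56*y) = y + 7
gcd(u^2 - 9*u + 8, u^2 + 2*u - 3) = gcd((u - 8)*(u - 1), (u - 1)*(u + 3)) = u - 1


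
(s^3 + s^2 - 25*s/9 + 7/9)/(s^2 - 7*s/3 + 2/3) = (3*s^2 + 4*s - 7)/(3*(s - 2))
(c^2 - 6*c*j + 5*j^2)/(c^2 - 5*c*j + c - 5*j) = (c - j)/(c + 1)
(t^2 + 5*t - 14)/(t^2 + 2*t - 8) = (t + 7)/(t + 4)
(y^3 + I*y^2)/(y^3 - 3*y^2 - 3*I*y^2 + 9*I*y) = y*(y + I)/(y^2 - 3*y - 3*I*y + 9*I)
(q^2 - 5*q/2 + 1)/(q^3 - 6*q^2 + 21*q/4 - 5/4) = 2*(q - 2)/(2*q^2 - 11*q + 5)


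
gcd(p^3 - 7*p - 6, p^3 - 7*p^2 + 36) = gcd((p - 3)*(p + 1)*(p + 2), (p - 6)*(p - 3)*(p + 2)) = p^2 - p - 6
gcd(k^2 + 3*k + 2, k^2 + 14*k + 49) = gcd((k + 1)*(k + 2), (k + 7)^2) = 1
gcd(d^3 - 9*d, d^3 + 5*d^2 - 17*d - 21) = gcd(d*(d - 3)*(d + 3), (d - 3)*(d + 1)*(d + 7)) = d - 3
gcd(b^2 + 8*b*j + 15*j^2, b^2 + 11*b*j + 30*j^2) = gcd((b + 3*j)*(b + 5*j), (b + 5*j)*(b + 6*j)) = b + 5*j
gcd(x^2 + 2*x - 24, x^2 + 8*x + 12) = x + 6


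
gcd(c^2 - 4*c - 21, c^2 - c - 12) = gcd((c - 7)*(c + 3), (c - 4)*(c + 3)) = c + 3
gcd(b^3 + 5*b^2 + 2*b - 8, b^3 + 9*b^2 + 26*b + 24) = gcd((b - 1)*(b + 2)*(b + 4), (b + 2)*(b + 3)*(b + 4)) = b^2 + 6*b + 8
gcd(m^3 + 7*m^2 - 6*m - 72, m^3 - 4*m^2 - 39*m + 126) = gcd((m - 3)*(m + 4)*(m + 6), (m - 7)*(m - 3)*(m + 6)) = m^2 + 3*m - 18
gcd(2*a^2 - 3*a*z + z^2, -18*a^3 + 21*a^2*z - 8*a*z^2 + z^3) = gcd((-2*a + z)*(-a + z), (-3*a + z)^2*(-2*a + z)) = -2*a + z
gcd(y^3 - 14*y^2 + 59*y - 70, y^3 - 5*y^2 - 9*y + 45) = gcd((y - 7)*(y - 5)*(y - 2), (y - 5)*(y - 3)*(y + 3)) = y - 5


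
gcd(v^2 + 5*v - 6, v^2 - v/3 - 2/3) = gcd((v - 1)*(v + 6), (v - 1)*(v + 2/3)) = v - 1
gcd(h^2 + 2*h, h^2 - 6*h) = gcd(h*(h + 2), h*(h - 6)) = h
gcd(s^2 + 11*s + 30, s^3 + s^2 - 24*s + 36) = s + 6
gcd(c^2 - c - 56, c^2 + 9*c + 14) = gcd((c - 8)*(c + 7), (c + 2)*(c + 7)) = c + 7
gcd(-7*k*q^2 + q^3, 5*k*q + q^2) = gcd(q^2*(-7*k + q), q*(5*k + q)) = q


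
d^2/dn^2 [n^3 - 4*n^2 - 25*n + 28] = 6*n - 8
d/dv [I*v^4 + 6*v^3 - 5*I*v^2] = 2*v*(2*I*v^2 + 9*v - 5*I)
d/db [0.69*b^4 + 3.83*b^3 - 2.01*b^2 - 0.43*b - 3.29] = 2.76*b^3 + 11.49*b^2 - 4.02*b - 0.43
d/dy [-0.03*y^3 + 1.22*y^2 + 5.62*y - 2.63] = -0.09*y^2 + 2.44*y + 5.62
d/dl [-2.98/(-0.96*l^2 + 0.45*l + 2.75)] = (1.341 - 5.7216*l)/(-0.96*l^2 + 0.45*l + 2.75)^2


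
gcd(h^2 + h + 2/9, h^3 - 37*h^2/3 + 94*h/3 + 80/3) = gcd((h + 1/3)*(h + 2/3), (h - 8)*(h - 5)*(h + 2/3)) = h + 2/3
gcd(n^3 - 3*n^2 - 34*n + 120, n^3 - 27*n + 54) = n + 6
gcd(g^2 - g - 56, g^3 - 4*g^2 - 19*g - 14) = 1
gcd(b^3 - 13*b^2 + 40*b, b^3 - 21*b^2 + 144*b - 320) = b^2 - 13*b + 40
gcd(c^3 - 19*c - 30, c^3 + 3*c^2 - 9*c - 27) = c + 3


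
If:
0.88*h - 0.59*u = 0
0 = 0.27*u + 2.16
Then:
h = -5.36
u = -8.00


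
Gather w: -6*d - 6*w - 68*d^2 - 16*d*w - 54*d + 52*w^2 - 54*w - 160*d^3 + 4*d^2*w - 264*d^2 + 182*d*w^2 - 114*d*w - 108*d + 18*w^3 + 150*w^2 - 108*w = -160*d^3 - 332*d^2 - 168*d + 18*w^3 + w^2*(182*d + 202) + w*(4*d^2 - 130*d - 168)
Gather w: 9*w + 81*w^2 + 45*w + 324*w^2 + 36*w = 405*w^2 + 90*w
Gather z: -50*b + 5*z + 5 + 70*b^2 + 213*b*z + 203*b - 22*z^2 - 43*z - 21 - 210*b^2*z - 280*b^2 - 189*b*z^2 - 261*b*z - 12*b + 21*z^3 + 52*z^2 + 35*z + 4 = -210*b^2 + 141*b + 21*z^3 + z^2*(30 - 189*b) + z*(-210*b^2 - 48*b - 3) - 12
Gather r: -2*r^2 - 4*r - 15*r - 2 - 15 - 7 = -2*r^2 - 19*r - 24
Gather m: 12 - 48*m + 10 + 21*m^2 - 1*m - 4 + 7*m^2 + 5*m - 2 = 28*m^2 - 44*m + 16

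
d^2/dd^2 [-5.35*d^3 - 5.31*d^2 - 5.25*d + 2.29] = -32.1*d - 10.62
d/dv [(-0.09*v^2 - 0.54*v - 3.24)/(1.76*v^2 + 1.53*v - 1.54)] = (0.8127*v^2 + 11.682*v + 5.7888)/(3.0976*v^4 + 5.3856*v^3 - 3.0799*v^2 - 4.7124*v + 2.3716)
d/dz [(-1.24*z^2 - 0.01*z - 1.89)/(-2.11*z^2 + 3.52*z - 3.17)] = (-4.3859*z^2 - 0.114199999999999*z + 6.6845)/(4.4521*z^4 - 14.8544*z^3 + 25.7678*z^2 - 22.3168*z + 10.0489)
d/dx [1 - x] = -1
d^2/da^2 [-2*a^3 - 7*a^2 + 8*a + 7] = -12*a - 14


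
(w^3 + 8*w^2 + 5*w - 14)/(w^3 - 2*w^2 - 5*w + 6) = (w + 7)/(w - 3)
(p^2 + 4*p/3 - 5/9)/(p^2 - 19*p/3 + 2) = (p + 5/3)/(p - 6)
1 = 1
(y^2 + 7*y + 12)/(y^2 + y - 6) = (y + 4)/(y - 2)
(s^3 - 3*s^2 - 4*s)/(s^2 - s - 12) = s*(s + 1)/(s + 3)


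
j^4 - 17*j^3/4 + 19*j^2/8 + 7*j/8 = j*(j - 7/2)*(j - 1)*(j + 1/4)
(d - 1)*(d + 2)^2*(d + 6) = d^4 + 9*d^3 + 18*d^2 - 4*d - 24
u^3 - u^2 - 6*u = u*(u - 3)*(u + 2)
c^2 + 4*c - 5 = (c - 1)*(c + 5)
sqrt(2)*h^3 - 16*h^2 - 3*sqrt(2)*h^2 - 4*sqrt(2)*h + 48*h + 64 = (h - 4)*(h - 8*sqrt(2))*(sqrt(2)*h + sqrt(2))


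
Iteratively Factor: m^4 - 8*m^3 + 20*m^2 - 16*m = (m - 2)*(m^3 - 6*m^2 + 8*m) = (m - 4)*(m - 2)*(m^2 - 2*m) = m*(m - 4)*(m - 2)*(m - 2)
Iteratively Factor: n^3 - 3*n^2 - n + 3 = (n + 1)*(n^2 - 4*n + 3) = (n - 1)*(n + 1)*(n - 3)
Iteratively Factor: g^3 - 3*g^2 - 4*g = (g - 4)*(g^2 + g) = g*(g - 4)*(g + 1)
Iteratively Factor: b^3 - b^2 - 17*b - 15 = (b - 5)*(b^2 + 4*b + 3) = (b - 5)*(b + 1)*(b + 3)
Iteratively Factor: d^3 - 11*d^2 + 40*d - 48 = (d - 4)*(d^2 - 7*d + 12) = (d - 4)*(d - 3)*(d - 4)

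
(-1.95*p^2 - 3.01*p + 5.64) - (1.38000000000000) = -1.95*p^2 - 3.01*p + 4.26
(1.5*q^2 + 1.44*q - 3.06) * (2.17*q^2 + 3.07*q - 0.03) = 3.255*q^4 + 7.7298*q^3 - 2.2644*q^2 - 9.4374*q + 0.0918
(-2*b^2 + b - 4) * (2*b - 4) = -4*b^3 + 10*b^2 - 12*b + 16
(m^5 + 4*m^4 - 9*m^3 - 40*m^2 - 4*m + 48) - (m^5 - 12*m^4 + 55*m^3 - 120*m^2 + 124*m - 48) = 16*m^4 - 64*m^3 + 80*m^2 - 128*m + 96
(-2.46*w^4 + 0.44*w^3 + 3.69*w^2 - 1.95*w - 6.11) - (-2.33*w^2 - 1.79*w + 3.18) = -2.46*w^4 + 0.44*w^3 + 6.02*w^2 - 0.16*w - 9.29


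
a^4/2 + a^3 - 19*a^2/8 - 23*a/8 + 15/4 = (a/2 + 1)*(a - 3/2)*(a - 1)*(a + 5/2)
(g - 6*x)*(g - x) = g^2 - 7*g*x + 6*x^2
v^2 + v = v*(v + 1)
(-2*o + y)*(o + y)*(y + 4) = -2*o^2*y - 8*o^2 - o*y^2 - 4*o*y + y^3 + 4*y^2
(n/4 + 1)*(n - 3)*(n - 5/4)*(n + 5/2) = n^4/4 + 9*n^3/16 - 111*n^2/32 - 145*n/32 + 75/8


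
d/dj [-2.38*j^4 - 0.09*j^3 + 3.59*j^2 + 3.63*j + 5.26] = -9.52*j^3 - 0.27*j^2 + 7.18*j + 3.63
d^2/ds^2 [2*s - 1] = 0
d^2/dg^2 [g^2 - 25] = 2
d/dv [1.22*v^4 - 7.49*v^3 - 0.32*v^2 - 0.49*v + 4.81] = 4.88*v^3 - 22.47*v^2 - 0.64*v - 0.49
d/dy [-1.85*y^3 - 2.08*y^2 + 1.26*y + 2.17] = -5.55*y^2 - 4.16*y + 1.26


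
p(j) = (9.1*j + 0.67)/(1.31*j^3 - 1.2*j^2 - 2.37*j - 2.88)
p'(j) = (9.1*j + 0.67)*(-3.93*j^2 + 2.4*j + 2.37)/(1.31*j^3 - 1.2*j^2 - 2.37*j - 2.88)^2 + 9.1/(1.31*j^3 - 1.2*j^2 - 2.37*j - 2.88) = (-23.842*j^3 + 8.2869*j^2 + 1.608*j - 24.6201)/(1.7161*j^6 - 3.144*j^5 - 4.7694*j^4 - 1.8576*j^3 + 12.5289*j^2 + 13.6512*j + 8.2944)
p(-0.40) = 1.35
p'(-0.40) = -4.60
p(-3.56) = 0.46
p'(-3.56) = 0.24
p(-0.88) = 2.80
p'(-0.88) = -0.49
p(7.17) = 0.16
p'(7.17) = -0.05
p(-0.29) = 0.85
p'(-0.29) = -4.40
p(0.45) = -1.17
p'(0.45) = -1.47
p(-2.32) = 1.01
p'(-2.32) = 0.77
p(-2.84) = 0.70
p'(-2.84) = 0.45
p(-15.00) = 0.03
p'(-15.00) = 0.00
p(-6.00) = 0.17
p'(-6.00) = 0.05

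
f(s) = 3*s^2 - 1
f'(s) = 6*s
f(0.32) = -0.69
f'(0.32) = 1.92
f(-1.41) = 4.96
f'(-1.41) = -8.46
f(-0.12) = -0.96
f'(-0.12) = -0.72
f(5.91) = 103.78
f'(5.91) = 35.46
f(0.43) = -0.45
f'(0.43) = 2.58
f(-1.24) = 3.61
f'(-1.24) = -7.44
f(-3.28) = 31.28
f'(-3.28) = -19.68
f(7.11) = 150.66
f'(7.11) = 42.66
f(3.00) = 26.00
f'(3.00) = 18.00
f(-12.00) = 431.00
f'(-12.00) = -72.00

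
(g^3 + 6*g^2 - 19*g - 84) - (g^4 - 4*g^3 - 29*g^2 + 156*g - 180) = -g^4 + 5*g^3 + 35*g^2 - 175*g + 96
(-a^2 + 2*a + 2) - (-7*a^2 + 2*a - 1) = 6*a^2 + 3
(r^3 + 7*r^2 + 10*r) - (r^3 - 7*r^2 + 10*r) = 14*r^2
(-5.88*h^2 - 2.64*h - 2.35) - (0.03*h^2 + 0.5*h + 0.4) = -5.91*h^2 - 3.14*h - 2.75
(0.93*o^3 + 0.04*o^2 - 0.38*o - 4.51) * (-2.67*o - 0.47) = -2.4831*o^4 - 0.5439*o^3 + 0.9958*o^2 + 12.2203*o + 2.1197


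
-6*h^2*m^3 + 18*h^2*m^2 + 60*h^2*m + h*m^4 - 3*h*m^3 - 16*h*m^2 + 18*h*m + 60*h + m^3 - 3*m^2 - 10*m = (-6*h + m)*(m - 5)*(m + 2)*(h*m + 1)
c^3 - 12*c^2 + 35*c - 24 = (c - 8)*(c - 3)*(c - 1)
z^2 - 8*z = z*(z - 8)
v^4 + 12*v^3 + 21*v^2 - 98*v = v*(v - 2)*(v + 7)^2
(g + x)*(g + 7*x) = g^2 + 8*g*x + 7*x^2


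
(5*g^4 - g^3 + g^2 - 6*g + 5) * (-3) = -15*g^4 + 3*g^3 - 3*g^2 + 18*g - 15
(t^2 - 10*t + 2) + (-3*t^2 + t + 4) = -2*t^2 - 9*t + 6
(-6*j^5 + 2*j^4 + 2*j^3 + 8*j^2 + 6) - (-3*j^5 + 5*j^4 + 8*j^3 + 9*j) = -3*j^5 - 3*j^4 - 6*j^3 + 8*j^2 - 9*j + 6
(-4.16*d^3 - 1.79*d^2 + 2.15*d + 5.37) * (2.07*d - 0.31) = -8.6112*d^4 - 2.4157*d^3 + 5.0054*d^2 + 10.4494*d - 1.6647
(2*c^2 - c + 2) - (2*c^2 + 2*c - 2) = 4 - 3*c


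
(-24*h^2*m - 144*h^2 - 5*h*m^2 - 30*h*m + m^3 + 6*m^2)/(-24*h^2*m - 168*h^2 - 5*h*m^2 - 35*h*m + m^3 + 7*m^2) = (m + 6)/(m + 7)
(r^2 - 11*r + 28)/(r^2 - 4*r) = (r - 7)/r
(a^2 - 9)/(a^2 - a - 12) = (a - 3)/(a - 4)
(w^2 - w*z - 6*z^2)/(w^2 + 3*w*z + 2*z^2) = (w - 3*z)/(w + z)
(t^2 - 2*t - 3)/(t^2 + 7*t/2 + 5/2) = 2*(t - 3)/(2*t + 5)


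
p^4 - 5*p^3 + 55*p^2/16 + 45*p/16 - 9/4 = (p - 4)*(p - 1)*(p - 3/4)*(p + 3/4)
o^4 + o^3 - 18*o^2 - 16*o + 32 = (o - 4)*(o - 1)*(o + 2)*(o + 4)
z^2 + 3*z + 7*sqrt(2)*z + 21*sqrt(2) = (z + 3)*(z + 7*sqrt(2))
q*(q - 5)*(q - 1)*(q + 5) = q^4 - q^3 - 25*q^2 + 25*q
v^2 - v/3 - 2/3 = (v - 1)*(v + 2/3)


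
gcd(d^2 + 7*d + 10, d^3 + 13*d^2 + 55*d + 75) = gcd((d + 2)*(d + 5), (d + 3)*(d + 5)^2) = d + 5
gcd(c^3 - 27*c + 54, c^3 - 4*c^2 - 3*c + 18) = c^2 - 6*c + 9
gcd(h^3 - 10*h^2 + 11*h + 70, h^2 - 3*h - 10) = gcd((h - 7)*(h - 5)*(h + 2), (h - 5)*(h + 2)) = h^2 - 3*h - 10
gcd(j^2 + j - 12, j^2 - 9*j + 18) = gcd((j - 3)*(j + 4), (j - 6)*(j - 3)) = j - 3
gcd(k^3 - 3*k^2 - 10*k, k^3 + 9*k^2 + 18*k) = k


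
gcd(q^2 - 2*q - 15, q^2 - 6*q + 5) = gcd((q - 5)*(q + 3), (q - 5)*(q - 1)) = q - 5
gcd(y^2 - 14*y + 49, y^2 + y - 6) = 1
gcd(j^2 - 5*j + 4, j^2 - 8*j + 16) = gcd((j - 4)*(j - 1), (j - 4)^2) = j - 4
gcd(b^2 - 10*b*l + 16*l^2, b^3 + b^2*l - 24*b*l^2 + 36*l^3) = b - 2*l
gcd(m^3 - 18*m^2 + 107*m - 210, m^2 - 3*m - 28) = m - 7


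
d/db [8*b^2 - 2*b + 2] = 16*b - 2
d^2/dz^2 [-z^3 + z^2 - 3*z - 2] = 2 - 6*z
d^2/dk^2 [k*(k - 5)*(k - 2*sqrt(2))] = 6*k - 10 - 4*sqrt(2)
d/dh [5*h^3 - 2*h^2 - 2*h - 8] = 15*h^2 - 4*h - 2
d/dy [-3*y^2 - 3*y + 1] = -6*y - 3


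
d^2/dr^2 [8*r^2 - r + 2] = 16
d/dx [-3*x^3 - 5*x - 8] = -9*x^2 - 5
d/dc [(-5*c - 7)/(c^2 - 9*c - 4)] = (5*c^2 + 14*c - 43)/(c^4 - 18*c^3 + 73*c^2 + 72*c + 16)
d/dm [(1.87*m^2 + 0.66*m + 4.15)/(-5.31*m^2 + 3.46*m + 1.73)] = (9.9748*m^2 + 50.5432*m - 13.2172)/(28.1961*m^4 - 36.7452*m^3 - 6.401*m^2 + 11.9716*m + 2.9929)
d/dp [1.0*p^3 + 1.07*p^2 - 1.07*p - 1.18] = 3.0*p^2 + 2.14*p - 1.07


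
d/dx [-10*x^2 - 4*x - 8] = -20*x - 4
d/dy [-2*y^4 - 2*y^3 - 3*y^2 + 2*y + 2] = -8*y^3 - 6*y^2 - 6*y + 2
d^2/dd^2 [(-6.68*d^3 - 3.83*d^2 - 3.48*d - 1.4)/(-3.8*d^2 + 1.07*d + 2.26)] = (1.13686837721616e-13*d^5 - 5.6843418860808e-14*d^4 + 261.679504*d^3 + 415.569696*d^2 + 349.875648*d + 49.545664)/(54.872*d^6 - 46.3524*d^5 - 84.85134*d^4 + 53.909917*d^3 + 50.464218*d^2 - 16.395396*d - 11.543176)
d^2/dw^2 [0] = 0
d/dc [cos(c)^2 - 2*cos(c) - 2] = 2*(1 - cos(c))*sin(c)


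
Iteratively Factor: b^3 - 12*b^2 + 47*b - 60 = (b - 5)*(b^2 - 7*b + 12) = (b - 5)*(b - 3)*(b - 4)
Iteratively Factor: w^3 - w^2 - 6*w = (w)*(w^2 - w - 6) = w*(w + 2)*(w - 3)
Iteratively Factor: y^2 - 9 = (y + 3)*(y - 3)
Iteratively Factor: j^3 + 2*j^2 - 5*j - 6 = (j + 3)*(j^2 - j - 2) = (j + 1)*(j + 3)*(j - 2)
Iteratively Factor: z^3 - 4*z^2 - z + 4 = (z - 4)*(z^2 - 1) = (z - 4)*(z - 1)*(z + 1)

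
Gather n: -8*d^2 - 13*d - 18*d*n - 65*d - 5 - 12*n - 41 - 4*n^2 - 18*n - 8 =-8*d^2 - 78*d - 4*n^2 + n*(-18*d - 30) - 54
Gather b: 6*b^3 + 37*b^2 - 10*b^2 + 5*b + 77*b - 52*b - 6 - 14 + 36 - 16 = 6*b^3 + 27*b^2 + 30*b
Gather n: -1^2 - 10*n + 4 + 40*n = 30*n + 3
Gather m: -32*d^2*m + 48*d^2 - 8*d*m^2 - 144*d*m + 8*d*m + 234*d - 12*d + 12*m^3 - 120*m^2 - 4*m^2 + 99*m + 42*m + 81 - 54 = 48*d^2 + 222*d + 12*m^3 + m^2*(-8*d - 124) + m*(-32*d^2 - 136*d + 141) + 27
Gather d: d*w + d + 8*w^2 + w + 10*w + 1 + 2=d*(w + 1) + 8*w^2 + 11*w + 3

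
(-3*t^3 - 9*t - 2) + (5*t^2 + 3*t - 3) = -3*t^3 + 5*t^2 - 6*t - 5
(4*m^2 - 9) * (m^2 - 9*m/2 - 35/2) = 4*m^4 - 18*m^3 - 79*m^2 + 81*m/2 + 315/2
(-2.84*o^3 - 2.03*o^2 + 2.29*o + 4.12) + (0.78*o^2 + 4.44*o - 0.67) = -2.84*o^3 - 1.25*o^2 + 6.73*o + 3.45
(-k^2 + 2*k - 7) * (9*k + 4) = -9*k^3 + 14*k^2 - 55*k - 28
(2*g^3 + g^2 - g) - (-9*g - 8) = 2*g^3 + g^2 + 8*g + 8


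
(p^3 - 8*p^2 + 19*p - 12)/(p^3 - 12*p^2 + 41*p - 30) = (p^2 - 7*p + 12)/(p^2 - 11*p + 30)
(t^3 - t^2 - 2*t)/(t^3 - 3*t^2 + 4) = t/(t - 2)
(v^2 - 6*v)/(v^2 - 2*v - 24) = v/(v + 4)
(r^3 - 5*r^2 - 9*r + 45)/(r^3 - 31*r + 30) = (r^2 - 9)/(r^2 + 5*r - 6)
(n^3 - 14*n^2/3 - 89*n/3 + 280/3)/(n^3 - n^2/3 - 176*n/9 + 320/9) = 3*(n - 7)/(3*n - 8)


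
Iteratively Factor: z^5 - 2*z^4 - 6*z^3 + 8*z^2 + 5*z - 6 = (z + 2)*(z^4 - 4*z^3 + 2*z^2 + 4*z - 3) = (z - 3)*(z + 2)*(z^3 - z^2 - z + 1) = (z - 3)*(z - 1)*(z + 2)*(z^2 - 1) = (z - 3)*(z - 1)*(z + 1)*(z + 2)*(z - 1)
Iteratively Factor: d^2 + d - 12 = (d - 3)*(d + 4)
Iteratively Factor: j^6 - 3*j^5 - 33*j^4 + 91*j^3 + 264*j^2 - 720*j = (j + 4)*(j^5 - 7*j^4 - 5*j^3 + 111*j^2 - 180*j) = j*(j + 4)*(j^4 - 7*j^3 - 5*j^2 + 111*j - 180) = j*(j + 4)^2*(j^3 - 11*j^2 + 39*j - 45) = j*(j - 3)*(j + 4)^2*(j^2 - 8*j + 15) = j*(j - 5)*(j - 3)*(j + 4)^2*(j - 3)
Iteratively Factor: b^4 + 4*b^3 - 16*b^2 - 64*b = (b + 4)*(b^3 - 16*b) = b*(b + 4)*(b^2 - 16) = b*(b + 4)^2*(b - 4)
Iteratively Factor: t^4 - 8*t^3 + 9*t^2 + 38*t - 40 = (t + 2)*(t^3 - 10*t^2 + 29*t - 20) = (t - 4)*(t + 2)*(t^2 - 6*t + 5) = (t - 5)*(t - 4)*(t + 2)*(t - 1)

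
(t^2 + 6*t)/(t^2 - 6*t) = (t + 6)/(t - 6)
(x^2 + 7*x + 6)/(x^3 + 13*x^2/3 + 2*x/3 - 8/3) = 3*(x + 6)/(3*x^2 + 10*x - 8)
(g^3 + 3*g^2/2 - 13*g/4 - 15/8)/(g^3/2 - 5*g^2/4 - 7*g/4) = (-8*g^3 - 12*g^2 + 26*g + 15)/(2*g*(-2*g^2 + 5*g + 7))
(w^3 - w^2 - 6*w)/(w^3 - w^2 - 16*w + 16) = w*(w^2 - w - 6)/(w^3 - w^2 - 16*w + 16)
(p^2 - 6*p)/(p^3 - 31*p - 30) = p/(p^2 + 6*p + 5)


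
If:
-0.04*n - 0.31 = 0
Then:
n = -7.75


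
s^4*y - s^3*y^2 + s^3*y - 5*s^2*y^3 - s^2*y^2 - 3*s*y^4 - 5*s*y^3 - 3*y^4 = (s - 3*y)*(s + y)^2*(s*y + y)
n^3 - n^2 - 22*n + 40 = (n - 4)*(n - 2)*(n + 5)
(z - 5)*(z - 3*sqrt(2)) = z^2 - 5*z - 3*sqrt(2)*z + 15*sqrt(2)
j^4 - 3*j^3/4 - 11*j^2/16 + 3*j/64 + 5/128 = (j - 5/4)*(j - 1/4)*(j + 1/4)*(j + 1/2)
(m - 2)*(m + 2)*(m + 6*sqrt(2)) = m^3 + 6*sqrt(2)*m^2 - 4*m - 24*sqrt(2)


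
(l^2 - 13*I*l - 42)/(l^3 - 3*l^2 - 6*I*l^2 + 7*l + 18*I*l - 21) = (l - 6*I)/(l^2 + l*(-3 + I) - 3*I)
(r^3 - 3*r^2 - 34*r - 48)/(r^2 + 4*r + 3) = (r^2 - 6*r - 16)/(r + 1)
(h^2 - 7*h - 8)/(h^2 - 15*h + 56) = (h + 1)/(h - 7)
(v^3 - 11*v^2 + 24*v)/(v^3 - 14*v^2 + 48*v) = (v - 3)/(v - 6)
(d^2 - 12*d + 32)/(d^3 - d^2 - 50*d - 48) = (d - 4)/(d^2 + 7*d + 6)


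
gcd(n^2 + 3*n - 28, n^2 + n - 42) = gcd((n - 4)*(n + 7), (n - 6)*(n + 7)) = n + 7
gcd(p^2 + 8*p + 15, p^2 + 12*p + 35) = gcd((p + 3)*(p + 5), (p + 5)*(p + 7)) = p + 5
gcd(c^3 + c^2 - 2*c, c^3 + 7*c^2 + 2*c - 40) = 1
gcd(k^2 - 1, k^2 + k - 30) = 1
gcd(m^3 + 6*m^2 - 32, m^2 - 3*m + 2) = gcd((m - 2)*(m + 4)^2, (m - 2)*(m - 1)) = m - 2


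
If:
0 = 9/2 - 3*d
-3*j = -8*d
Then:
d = 3/2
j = 4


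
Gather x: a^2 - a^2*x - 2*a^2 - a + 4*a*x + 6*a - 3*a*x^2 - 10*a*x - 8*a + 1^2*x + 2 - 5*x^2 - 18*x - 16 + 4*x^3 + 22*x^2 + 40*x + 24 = -a^2 - 3*a + 4*x^3 + x^2*(17 - 3*a) + x*(-a^2 - 6*a + 23) + 10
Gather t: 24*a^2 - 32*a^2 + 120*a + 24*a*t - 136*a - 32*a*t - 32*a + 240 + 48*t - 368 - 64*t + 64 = -8*a^2 - 48*a + t*(-8*a - 16) - 64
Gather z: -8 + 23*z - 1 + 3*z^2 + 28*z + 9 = 3*z^2 + 51*z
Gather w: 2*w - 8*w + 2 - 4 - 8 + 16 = 6 - 6*w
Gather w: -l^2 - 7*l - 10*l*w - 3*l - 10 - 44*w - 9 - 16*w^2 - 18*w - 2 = -l^2 - 10*l - 16*w^2 + w*(-10*l - 62) - 21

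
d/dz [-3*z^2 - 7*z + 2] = -6*z - 7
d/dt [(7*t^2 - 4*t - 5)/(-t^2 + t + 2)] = 3*(t^2 + 6*t - 1)/(t^4 - 2*t^3 - 3*t^2 + 4*t + 4)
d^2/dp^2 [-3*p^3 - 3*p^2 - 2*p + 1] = -18*p - 6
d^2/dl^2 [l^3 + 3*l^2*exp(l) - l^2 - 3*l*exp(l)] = 3*l^2*exp(l) + 9*l*exp(l) + 6*l - 2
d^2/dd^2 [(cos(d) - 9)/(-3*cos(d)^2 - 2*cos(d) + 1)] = (81*(1 - cos(2*d))^2*cos(d)/4 - 165*(1 - cos(2*d))^2/2 + 163*cos(d) - 158*cos(2*d) - 45*cos(3*d)/2 - 9*cos(5*d)/2 + 294)/((cos(d) + 1)^3*(3*cos(d) - 1)^3)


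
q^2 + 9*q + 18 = (q + 3)*(q + 6)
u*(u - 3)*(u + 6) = u^3 + 3*u^2 - 18*u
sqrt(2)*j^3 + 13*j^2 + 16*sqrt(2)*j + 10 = (j + sqrt(2))*(j + 5*sqrt(2))*(sqrt(2)*j + 1)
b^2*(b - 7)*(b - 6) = b^4 - 13*b^3 + 42*b^2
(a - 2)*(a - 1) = a^2 - 3*a + 2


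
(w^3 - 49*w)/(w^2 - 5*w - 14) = w*(w + 7)/(w + 2)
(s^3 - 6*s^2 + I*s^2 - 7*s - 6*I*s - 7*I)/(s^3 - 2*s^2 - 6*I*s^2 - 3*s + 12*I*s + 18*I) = (s^2 + s*(-7 + I) - 7*I)/(s^2 + s*(-3 - 6*I) + 18*I)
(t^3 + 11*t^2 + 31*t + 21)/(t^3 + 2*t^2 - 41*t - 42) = (t + 3)/(t - 6)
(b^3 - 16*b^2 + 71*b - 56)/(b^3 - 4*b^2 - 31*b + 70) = (b^2 - 9*b + 8)/(b^2 + 3*b - 10)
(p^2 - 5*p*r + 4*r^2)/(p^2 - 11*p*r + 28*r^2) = (p - r)/(p - 7*r)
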